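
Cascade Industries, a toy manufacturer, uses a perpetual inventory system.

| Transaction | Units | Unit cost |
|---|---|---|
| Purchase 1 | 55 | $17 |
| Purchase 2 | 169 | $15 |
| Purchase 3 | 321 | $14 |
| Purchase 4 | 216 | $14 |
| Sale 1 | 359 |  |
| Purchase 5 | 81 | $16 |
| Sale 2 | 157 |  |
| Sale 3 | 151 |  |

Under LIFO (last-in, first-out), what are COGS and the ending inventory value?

Sale 1 (359) [LIFO — newest first]: 216 @ $14 + 143 @ $14 = $5,026
Sale 2 (157) [LIFO — newest first]: 81 @ $16 + 76 @ $14 = $2,360
Sale 3 (151) [LIFO — newest first]: 102 @ $14 + 49 @ $15 = $2,163
Total COGS = $5,026 + $2,360 + $2,163 = $9,549
Ending inventory: 55 @ $17 + 120 @ $15 = $2,735
Check: goods available $12,284 = COGS $9,549 + ending $2,735

COGS = $9,549; ending inventory = $2,735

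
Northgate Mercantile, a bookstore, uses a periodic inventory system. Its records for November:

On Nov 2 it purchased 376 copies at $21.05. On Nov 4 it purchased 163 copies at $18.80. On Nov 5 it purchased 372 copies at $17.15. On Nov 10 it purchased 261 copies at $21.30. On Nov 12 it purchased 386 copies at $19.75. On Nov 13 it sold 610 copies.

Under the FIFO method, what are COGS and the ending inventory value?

Nov 13, 610 sold [FIFO — oldest first]: 376 @ $21.05 + 163 @ $18.80 + 71 @ $17.15 = $12,196.85
Ending inventory: 301 @ $17.15 + 261 @ $21.30 + 386 @ $19.75 = $18,344.95
Check: goods available $30,541.80 = COGS $12,196.85 + ending $18,344.95

COGS = $12,196.85; ending inventory = $18,344.95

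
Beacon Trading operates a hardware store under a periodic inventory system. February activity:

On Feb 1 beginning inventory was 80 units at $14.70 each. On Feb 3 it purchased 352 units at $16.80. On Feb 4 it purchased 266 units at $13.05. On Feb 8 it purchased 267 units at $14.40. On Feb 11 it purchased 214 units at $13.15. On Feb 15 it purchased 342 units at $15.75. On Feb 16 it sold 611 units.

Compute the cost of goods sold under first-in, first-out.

COGS = $9,425.55

Feb 16, 611 sold [FIFO — oldest first]: 80 @ $14.70 + 352 @ $16.80 + 179 @ $13.05 = $9,425.55
Ending inventory: 87 @ $13.05 + 267 @ $14.40 + 214 @ $13.15 + 342 @ $15.75 = $13,180.75
Check: goods available $22,606.30 = COGS $9,425.55 + ending $13,180.75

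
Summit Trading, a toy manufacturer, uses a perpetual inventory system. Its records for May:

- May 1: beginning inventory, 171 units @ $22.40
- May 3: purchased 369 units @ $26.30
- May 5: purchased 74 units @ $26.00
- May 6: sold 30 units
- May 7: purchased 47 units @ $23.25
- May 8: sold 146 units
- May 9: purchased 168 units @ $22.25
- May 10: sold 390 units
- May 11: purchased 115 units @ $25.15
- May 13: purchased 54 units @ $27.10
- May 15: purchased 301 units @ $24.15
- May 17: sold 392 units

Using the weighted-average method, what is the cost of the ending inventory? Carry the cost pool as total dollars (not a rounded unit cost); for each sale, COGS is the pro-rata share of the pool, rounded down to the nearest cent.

After May 1: 171 on hand, pool $3,830.40 (≈ $22.4000 each)
After May 3: 540 on hand, pool $13,535.10 (≈ $25.0650 each)
After May 5: 614 on hand, pool $15,459.10 (≈ $25.1777 each)
May 6, sell 30: 30/614 × $15,459.10 → $755.33
After May 7: 631 on hand, pool $15,796.52 (≈ $25.0341 each)
May 8, sell 146: 146/631 × $15,796.52 → $3,654.97
After May 9: 653 on hand, pool $15,879.55 (≈ $24.3178 each)
May 10, sell 390: 390/653 × $15,879.55 → $9,483.95
After May 11: 378 on hand, pool $9,287.85 (≈ $24.5710 each)
After May 13: 432 on hand, pool $10,751.25 (≈ $24.8872 each)
After May 15: 733 on hand, pool $18,020.40 (≈ $24.5844 each)
May 17, sell 392: 392/733 × $18,020.40 → $9,637.10
Total COGS = $755.33 + $3,654.97 + $9,483.95 + $9,637.10 = $23,531.35
Ending inventory (cost pool remaining) = $8,383.30

Ending inventory = $8,383.30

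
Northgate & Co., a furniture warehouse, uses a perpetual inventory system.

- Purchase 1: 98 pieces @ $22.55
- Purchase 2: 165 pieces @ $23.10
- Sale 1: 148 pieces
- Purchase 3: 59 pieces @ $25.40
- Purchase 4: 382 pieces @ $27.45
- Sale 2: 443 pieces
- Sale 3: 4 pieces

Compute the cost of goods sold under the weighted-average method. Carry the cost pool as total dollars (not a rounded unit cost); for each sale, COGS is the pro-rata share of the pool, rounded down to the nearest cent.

COGS = $15,140.24

After Purchase 1: 98 on hand, pool $2,209.90 (≈ $22.5500 each)
After Purchase 2: 263 on hand, pool $6,021.40 (≈ $22.8951 each)
Sale 1, sell 148: 148/263 × $6,021.40 → $3,388.46
After Purchase 3: 174 on hand, pool $4,131.54 (≈ $23.7445 each)
After Purchase 4: 556 on hand, pool $14,617.44 (≈ $26.2904 each)
Sale 2, sell 443: 443/556 × $14,617.44 → $11,646.62
Sale 3, sell 4: 4/113 × $2,970.82 → $105.16
Total COGS = $3,388.46 + $11,646.62 + $105.16 = $15,140.24
Ending inventory (cost pool remaining) = $2,865.66
Check: goods available $18,005.90 = COGS $15,140.24 + ending $2,865.66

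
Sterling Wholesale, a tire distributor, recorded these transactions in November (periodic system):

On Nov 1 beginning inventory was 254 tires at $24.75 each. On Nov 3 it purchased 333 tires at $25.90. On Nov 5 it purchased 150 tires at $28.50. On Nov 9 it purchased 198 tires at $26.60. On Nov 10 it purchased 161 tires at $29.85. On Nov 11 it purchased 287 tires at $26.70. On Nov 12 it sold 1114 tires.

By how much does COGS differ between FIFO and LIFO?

FIFO COGS: 254 @ $24.75 + 333 @ $25.90 + 150 @ $28.50 + 198 @ $26.60 + 161 @ $29.85 + 18 @ $26.70 = $29,739.45
LIFO COGS: 287 @ $26.70 + 161 @ $29.85 + 198 @ $26.60 + 150 @ $28.50 + 318 @ $25.90 = $30,246.75
Difference = |$29,739.45 − $30,246.75| = $507.30

$507.30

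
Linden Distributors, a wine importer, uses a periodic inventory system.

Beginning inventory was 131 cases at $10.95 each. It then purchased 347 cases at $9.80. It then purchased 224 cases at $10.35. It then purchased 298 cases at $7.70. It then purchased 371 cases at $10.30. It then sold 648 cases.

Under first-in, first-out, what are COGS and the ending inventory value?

Sale 1 (648) [FIFO — oldest first]: 131 @ $10.95 + 347 @ $9.80 + 170 @ $10.35 = $6,594.55
Ending inventory: 54 @ $10.35 + 298 @ $7.70 + 371 @ $10.30 = $6,674.80
Check: goods available $13,269.35 = COGS $6,594.55 + ending $6,674.80

COGS = $6,594.55; ending inventory = $6,674.80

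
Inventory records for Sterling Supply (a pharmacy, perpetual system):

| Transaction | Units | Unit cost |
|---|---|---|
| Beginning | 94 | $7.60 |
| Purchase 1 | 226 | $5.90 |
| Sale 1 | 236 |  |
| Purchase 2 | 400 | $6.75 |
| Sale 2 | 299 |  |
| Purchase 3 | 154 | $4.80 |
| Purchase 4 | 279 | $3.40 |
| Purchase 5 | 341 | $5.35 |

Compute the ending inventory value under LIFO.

Sale 1 (236) [LIFO — newest first]: 226 @ $5.90 + 10 @ $7.60 = $1,409.40
Sale 2 (299) [LIFO — newest first]: 299 @ $6.75 = $2,018.25
Total COGS = $1,409.40 + $2,018.25 = $3,427.65
Ending inventory: 84 @ $7.60 + 101 @ $6.75 + 154 @ $4.80 + 279 @ $3.40 + 341 @ $5.35 = $4,832.30

Ending inventory = $4,832.30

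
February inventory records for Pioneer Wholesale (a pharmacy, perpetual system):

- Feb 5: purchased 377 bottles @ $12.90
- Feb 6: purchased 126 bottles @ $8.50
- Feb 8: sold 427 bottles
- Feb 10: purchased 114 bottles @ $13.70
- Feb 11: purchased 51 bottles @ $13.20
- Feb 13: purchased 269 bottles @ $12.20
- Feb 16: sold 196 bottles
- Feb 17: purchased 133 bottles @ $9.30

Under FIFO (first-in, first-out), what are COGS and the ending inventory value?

COGS = $7,575.30; ending inventory = $5,112.70

Feb 8, 427 sold [FIFO — oldest first]: 377 @ $12.90 + 50 @ $8.50 = $5,288.30
Feb 16, 196 sold [FIFO — oldest first]: 76 @ $8.50 + 114 @ $13.70 + 6 @ $13.20 = $2,287.00
Total COGS = $5,288.30 + $2,287.00 = $7,575.30
Ending inventory: 45 @ $13.20 + 269 @ $12.20 + 133 @ $9.30 = $5,112.70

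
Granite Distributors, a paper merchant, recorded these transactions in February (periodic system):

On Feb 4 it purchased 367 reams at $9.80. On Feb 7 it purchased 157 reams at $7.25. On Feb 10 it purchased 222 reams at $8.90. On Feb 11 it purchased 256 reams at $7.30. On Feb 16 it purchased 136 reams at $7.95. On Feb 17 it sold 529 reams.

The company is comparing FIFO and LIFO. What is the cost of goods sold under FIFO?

FIFO COGS: 367 @ $9.80 + 157 @ $7.25 + 5 @ $8.90 = $4,779.35
LIFO COGS: 136 @ $7.95 + 256 @ $7.30 + 137 @ $8.90 = $4,169.30

COGS = $4,779.35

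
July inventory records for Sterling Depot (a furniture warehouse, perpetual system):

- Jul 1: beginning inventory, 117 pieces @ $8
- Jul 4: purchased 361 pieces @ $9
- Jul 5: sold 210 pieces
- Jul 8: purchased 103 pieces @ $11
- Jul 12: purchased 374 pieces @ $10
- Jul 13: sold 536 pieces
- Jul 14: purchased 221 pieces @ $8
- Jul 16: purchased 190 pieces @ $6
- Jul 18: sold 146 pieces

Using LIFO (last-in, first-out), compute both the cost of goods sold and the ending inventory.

Jul 5, 210 sold [LIFO — newest first]: 210 @ $9 = $1,890
Jul 13, 536 sold [LIFO — newest first]: 374 @ $10 + 103 @ $11 + 59 @ $9 = $5,404
Jul 18, 146 sold [LIFO — newest first]: 146 @ $6 = $876
Total COGS = $1,890 + $5,404 + $876 = $8,170
Ending inventory: 117 @ $8 + 92 @ $9 + 221 @ $8 + 44 @ $6 = $3,796

COGS = $8,170; ending inventory = $3,796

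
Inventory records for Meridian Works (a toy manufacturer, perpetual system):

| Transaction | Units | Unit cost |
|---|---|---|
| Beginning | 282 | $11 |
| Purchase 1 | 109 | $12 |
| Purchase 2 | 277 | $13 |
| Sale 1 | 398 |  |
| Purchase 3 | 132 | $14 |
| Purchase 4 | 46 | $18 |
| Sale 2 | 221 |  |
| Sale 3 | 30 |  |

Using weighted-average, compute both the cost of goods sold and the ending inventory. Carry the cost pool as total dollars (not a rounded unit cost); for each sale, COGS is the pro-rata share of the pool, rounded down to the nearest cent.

COGS = $8,086.42; ending inventory = $2,600.58

After Beginning: 282 on hand, pool $3,102.00 (≈ $11.0000 each)
After Purchase 1: 391 on hand, pool $4,410.00 (≈ $11.2788 each)
After Purchase 2: 668 on hand, pool $8,011.00 (≈ $11.9925 each)
Sale 1, sell 398: 398/668 × $8,011.00 → $4,773.02
After Purchase 3: 402 on hand, pool $5,085.98 (≈ $12.6517 each)
After Purchase 4: 448 on hand, pool $5,913.98 (≈ $13.2008 each)
Sale 2, sell 221: 221/448 × $5,913.98 → $2,917.38
Sale 3, sell 30: 30/227 × $2,996.60 → $396.02
Total COGS = $4,773.02 + $2,917.38 + $396.02 = $8,086.42
Ending inventory (cost pool remaining) = $2,600.58
Check: goods available $10,687.00 = COGS $8,086.42 + ending $2,600.58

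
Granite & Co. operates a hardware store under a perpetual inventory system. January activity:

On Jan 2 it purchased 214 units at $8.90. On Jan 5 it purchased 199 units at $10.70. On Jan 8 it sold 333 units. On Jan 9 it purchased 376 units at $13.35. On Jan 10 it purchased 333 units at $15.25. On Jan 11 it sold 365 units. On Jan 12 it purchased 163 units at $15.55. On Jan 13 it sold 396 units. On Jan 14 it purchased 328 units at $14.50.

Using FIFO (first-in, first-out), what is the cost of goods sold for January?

COGS = $13,704.75

Jan 8, 333 sold [FIFO — oldest first]: 214 @ $8.90 + 119 @ $10.70 = $3,177.90
Jan 11, 365 sold [FIFO — oldest first]: 80 @ $10.70 + 285 @ $13.35 = $4,660.75
Jan 13, 396 sold [FIFO — oldest first]: 91 @ $13.35 + 305 @ $15.25 = $5,866.10
Total COGS = $3,177.90 + $4,660.75 + $5,866.10 = $13,704.75
Ending inventory: 28 @ $15.25 + 163 @ $15.55 + 328 @ $14.50 = $7,717.65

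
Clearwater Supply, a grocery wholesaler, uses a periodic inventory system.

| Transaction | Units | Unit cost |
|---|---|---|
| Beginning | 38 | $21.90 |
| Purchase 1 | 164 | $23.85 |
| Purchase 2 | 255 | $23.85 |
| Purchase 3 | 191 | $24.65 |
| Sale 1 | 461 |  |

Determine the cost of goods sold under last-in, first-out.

Sale 1 (461) [LIFO — newest first]: 191 @ $24.65 + 255 @ $23.85 + 15 @ $23.85 = $11,147.65
Ending inventory: 38 @ $21.90 + 149 @ $23.85 = $4,385.85
Check: goods available $15,533.50 = COGS $11,147.65 + ending $4,385.85

COGS = $11,147.65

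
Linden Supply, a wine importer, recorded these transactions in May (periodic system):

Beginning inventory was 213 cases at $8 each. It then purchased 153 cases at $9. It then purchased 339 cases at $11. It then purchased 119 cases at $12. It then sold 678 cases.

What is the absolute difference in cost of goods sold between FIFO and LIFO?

$557

FIFO COGS: 213 @ $8 + 153 @ $9 + 312 @ $11 = $6,513
LIFO COGS: 119 @ $12 + 339 @ $11 + 153 @ $9 + 67 @ $8 = $7,070
Difference = |$6,513 − $7,070| = $557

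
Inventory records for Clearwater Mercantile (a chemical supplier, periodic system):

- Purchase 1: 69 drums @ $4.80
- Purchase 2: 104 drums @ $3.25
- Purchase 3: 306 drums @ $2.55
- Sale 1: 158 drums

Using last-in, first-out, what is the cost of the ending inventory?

Ending inventory = $1,046.60

Sale 1 (158) [LIFO — newest first]: 158 @ $2.55 = $402.90
Ending inventory: 69 @ $4.80 + 104 @ $3.25 + 148 @ $2.55 = $1,046.60
Check: goods available $1,449.50 = COGS $402.90 + ending $1,046.60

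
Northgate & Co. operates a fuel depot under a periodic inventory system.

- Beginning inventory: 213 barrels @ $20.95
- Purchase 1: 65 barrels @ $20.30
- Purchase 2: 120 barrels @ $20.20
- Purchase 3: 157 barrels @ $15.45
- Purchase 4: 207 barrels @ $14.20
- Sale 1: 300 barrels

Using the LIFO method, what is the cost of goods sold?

COGS = $4,376.25

Sale 1 (300) [LIFO — newest first]: 207 @ $14.20 + 93 @ $15.45 = $4,376.25
Ending inventory: 213 @ $20.95 + 65 @ $20.30 + 120 @ $20.20 + 64 @ $15.45 = $9,194.65
Check: goods available $13,570.90 = COGS $4,376.25 + ending $9,194.65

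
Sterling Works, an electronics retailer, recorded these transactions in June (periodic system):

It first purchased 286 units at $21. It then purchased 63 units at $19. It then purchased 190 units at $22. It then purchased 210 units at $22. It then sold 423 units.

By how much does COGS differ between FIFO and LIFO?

$406

FIFO COGS: 286 @ $21 + 63 @ $19 + 74 @ $22 = $8,831
LIFO COGS: 210 @ $22 + 190 @ $22 + 23 @ $19 = $9,237
Difference = |$8,831 − $9,237| = $406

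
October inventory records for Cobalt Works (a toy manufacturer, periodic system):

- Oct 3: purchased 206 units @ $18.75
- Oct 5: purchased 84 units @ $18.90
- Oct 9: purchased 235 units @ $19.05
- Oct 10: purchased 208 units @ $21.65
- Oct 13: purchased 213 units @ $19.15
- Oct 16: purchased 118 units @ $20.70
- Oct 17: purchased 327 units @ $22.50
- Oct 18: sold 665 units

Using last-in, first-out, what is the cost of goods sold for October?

COGS = $14,030.60

Oct 18, 665 sold [LIFO — newest first]: 327 @ $22.50 + 118 @ $20.70 + 213 @ $19.15 + 7 @ $21.65 = $14,030.60
Ending inventory: 206 @ $18.75 + 84 @ $18.90 + 235 @ $19.05 + 201 @ $21.65 = $14,278.50
Check: goods available $28,309.10 = COGS $14,030.60 + ending $14,278.50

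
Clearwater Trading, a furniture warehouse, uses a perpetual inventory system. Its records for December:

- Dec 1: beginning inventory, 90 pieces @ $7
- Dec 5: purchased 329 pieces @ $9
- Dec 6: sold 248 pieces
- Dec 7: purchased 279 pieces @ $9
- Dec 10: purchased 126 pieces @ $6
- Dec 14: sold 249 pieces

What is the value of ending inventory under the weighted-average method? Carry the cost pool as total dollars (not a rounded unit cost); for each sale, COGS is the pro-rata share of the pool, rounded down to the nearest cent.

After Dec 1: 90 on hand, pool $630.00 (≈ $7.0000 each)
After Dec 5: 419 on hand, pool $3,591.00 (≈ $8.5704 each)
Dec 6, sell 248: 248/419 × $3,591.00 → $2,125.46
After Dec 7: 450 on hand, pool $3,976.54 (≈ $8.8368 each)
After Dec 10: 576 on hand, pool $4,732.54 (≈ $8.2162 each)
Dec 14, sell 249: 249/576 × $4,732.54 → $2,045.83
Total COGS = $2,125.46 + $2,045.83 = $4,171.29
Ending inventory (cost pool remaining) = $2,686.71

Ending inventory = $2,686.71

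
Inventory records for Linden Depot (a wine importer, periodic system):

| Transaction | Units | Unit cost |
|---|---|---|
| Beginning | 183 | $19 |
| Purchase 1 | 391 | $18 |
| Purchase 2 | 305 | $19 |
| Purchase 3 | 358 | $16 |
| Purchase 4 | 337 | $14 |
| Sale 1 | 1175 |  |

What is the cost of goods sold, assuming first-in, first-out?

Sale 1 (1175) [FIFO — oldest first]: 183 @ $19 + 391 @ $18 + 305 @ $19 + 296 @ $16 = $21,046
Ending inventory: 62 @ $16 + 337 @ $14 = $5,710
Check: goods available $26,756 = COGS $21,046 + ending $5,710

COGS = $21,046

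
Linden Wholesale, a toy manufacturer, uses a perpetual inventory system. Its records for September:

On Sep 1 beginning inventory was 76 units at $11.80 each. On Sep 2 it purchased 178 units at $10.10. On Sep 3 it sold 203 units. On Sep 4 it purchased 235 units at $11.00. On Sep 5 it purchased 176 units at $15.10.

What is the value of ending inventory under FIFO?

Ending inventory = $5,757.70

Sep 3, 203 sold [FIFO — oldest first]: 76 @ $11.80 + 127 @ $10.10 = $2,179.50
Ending inventory: 51 @ $10.10 + 235 @ $11.00 + 176 @ $15.10 = $5,757.70
Check: goods available $7,937.20 = COGS $2,179.50 + ending $5,757.70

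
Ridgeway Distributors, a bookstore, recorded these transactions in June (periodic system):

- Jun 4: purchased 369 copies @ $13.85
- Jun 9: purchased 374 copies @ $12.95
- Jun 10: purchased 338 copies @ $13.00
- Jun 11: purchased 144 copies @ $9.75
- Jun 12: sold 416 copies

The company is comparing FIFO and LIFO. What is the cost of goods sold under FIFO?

FIFO COGS: 369 @ $13.85 + 47 @ $12.95 = $5,719.30
LIFO COGS: 144 @ $9.75 + 272 @ $13.00 = $4,940.00

COGS = $5,719.30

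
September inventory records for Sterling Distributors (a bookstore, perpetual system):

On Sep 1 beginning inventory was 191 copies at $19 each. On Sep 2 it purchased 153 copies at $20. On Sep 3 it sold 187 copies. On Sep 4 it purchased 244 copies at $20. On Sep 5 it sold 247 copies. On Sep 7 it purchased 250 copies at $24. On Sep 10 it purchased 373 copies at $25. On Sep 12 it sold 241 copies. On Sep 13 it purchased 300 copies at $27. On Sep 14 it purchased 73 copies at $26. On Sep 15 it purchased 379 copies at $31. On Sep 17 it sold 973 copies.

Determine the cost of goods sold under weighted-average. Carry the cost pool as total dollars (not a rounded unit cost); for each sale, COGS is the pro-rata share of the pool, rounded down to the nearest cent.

COGS = $40,222.99

After Sep 1: 191 on hand, pool $3,629.00 (≈ $19.0000 each)
After Sep 2: 344 on hand, pool $6,689.00 (≈ $19.4448 each)
Sep 3, sell 187: 187/344 × $6,689.00 → $3,636.17
After Sep 4: 401 on hand, pool $7,932.83 (≈ $19.7826 each)
Sep 5, sell 247: 247/401 × $7,932.83 → $4,886.30
After Sep 7: 404 on hand, pool $9,046.53 (≈ $22.3924 each)
After Sep 10: 777 on hand, pool $18,371.53 (≈ $23.6442 each)
Sep 12, sell 241: 241/777 × $18,371.53 → $5,698.24
After Sep 13: 836 on hand, pool $20,773.29 (≈ $24.8484 each)
After Sep 14: 909 on hand, pool $22,671.29 (≈ $24.9409 each)
After Sep 15: 1288 on hand, pool $34,420.29 (≈ $26.7238 each)
Sep 17, sell 973: 973/1288 × $34,420.29 → $26,002.28
Total COGS = $3,636.17 + $4,886.30 + $5,698.24 + $26,002.28 = $40,222.99
Ending inventory (cost pool remaining) = $8,418.01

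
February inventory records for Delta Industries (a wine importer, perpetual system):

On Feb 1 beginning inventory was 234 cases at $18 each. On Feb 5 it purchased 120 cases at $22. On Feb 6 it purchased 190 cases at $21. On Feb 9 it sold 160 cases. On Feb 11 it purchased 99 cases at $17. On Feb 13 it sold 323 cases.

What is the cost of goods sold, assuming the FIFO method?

Feb 9, 160 sold [FIFO — oldest first]: 160 @ $18 = $2,880
Feb 13, 323 sold [FIFO — oldest first]: 74 @ $18 + 120 @ $22 + 129 @ $21 = $6,681
Total COGS = $2,880 + $6,681 = $9,561
Ending inventory: 61 @ $21 + 99 @ $17 = $2,964

COGS = $9,561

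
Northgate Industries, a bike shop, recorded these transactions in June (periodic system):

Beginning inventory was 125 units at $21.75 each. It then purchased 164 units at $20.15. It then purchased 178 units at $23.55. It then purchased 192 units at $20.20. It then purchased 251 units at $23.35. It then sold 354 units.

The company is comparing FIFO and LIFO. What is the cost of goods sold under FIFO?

FIFO COGS: 125 @ $21.75 + 164 @ $20.15 + 65 @ $23.55 = $7,554.10
LIFO COGS: 251 @ $23.35 + 103 @ $20.20 = $7,941.45

COGS = $7,554.10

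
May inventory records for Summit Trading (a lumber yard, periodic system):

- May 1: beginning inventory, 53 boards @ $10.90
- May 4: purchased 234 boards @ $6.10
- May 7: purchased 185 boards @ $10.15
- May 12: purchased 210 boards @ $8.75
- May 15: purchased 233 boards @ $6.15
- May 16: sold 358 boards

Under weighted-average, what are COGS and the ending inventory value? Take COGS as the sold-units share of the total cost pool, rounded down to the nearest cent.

COGS = $2,798.77; ending inventory = $4,354.53

May 16, sell 358: 358/915 × $7,153.30 → $2,798.77
Ending inventory (cost pool remaining) = $4,354.53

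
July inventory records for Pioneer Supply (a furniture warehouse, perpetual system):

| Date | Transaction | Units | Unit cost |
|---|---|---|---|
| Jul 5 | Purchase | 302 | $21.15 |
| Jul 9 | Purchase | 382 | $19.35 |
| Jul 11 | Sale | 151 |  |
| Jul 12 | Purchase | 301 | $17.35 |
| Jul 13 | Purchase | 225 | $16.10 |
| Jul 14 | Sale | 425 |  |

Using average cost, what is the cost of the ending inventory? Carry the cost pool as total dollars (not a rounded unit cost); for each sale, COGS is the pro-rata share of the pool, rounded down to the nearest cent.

After Jul 5: 302 on hand, pool $6,387.30 (≈ $21.1500 each)
After Jul 9: 684 on hand, pool $13,779.00 (≈ $20.1447 each)
Jul 11, sell 151: 151/684 × $13,779.00 → $3,041.85
After Jul 12: 834 on hand, pool $15,959.50 (≈ $19.1361 each)
After Jul 13: 1059 on hand, pool $19,582.00 (≈ $18.4910 each)
Jul 14, sell 425: 425/1059 × $19,582.00 → $7,858.68
Total COGS = $3,041.85 + $7,858.68 = $10,900.53
Ending inventory (cost pool remaining) = $11,723.32
Check: goods available $22,623.85 = COGS $10,900.53 + ending $11,723.32

Ending inventory = $11,723.32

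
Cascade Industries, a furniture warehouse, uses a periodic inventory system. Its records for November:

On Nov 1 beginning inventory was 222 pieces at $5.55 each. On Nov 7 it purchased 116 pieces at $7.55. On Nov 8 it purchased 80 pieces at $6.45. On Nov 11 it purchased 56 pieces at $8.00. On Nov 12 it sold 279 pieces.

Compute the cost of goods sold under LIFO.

COGS = $1,989.65

Nov 12, 279 sold [LIFO — newest first]: 56 @ $8.00 + 80 @ $6.45 + 116 @ $7.55 + 27 @ $5.55 = $1,989.65
Ending inventory: 195 @ $5.55 = $1,082.25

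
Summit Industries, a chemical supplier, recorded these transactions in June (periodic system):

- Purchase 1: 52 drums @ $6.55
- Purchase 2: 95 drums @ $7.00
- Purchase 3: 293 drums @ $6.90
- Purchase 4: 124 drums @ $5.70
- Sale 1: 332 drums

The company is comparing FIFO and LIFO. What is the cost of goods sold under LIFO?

COGS = $2,142.00

FIFO COGS: 52 @ $6.55 + 95 @ $7.00 + 185 @ $6.90 = $2,282.10
LIFO COGS: 124 @ $5.70 + 208 @ $6.90 = $2,142.00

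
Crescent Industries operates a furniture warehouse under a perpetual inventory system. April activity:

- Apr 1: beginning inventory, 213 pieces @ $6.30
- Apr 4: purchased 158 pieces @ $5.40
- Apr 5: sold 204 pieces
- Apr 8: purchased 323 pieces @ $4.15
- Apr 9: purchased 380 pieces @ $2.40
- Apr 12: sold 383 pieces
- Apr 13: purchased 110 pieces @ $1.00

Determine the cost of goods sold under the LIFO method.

COGS = $2,067.45

Apr 5, 204 sold [LIFO — newest first]: 158 @ $5.40 + 46 @ $6.30 = $1,143.00
Apr 12, 383 sold [LIFO — newest first]: 380 @ $2.40 + 3 @ $4.15 = $924.45
Total COGS = $1,143.00 + $924.45 = $2,067.45
Ending inventory: 167 @ $6.30 + 320 @ $4.15 + 110 @ $1.00 = $2,490.10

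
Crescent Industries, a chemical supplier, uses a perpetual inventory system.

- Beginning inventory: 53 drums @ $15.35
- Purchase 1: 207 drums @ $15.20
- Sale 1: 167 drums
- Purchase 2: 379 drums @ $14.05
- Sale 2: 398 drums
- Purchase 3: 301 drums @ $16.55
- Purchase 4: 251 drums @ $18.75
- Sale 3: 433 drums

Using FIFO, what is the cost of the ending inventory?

Sale 1 (167) [FIFO — oldest first]: 53 @ $15.35 + 114 @ $15.20 = $2,546.35
Sale 2 (398) [FIFO — oldest first]: 93 @ $15.20 + 305 @ $14.05 = $5,698.85
Sale 3 (433) [FIFO — oldest first]: 74 @ $14.05 + 301 @ $16.55 + 58 @ $18.75 = $7,108.75
Total COGS = $2,546.35 + $5,698.85 + $7,108.75 = $15,353.95
Ending inventory: 193 @ $18.75 = $3,618.75
Check: goods available $18,972.70 = COGS $15,353.95 + ending $3,618.75

Ending inventory = $3,618.75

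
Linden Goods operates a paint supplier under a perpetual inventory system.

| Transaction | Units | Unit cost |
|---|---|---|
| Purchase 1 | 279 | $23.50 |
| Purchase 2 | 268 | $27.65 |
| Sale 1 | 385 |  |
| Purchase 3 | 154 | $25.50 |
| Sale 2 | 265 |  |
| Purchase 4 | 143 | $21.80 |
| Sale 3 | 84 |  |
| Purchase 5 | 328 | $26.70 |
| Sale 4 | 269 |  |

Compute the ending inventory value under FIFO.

Ending inventory = $4,512.30

Sale 1 (385) [FIFO — oldest first]: 279 @ $23.50 + 106 @ $27.65 = $9,487.40
Sale 2 (265) [FIFO — oldest first]: 162 @ $27.65 + 103 @ $25.50 = $7,105.80
Sale 3 (84) [FIFO — oldest first]: 51 @ $25.50 + 33 @ $21.80 = $2,019.90
Sale 4 (269) [FIFO — oldest first]: 110 @ $21.80 + 159 @ $26.70 = $6,643.30
Total COGS = $9,487.40 + $7,105.80 + $2,019.90 + $6,643.30 = $25,256.40
Ending inventory: 169 @ $26.70 = $4,512.30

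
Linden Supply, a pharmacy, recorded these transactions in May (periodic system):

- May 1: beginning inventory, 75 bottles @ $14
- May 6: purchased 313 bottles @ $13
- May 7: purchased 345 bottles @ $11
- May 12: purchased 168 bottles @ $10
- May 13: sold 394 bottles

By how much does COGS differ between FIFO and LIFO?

FIFO COGS: 75 @ $14 + 313 @ $13 + 6 @ $11 = $5,185
LIFO COGS: 168 @ $10 + 226 @ $11 = $4,166
Difference = |$5,185 − $4,166| = $1,019

$1,019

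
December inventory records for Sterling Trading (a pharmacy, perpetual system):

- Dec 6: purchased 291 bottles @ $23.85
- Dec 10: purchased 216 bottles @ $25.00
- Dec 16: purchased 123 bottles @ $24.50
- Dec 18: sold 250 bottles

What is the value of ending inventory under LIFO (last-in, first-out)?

Ending inventory = $9,165.35

Dec 18, 250 sold [LIFO — newest first]: 123 @ $24.50 + 127 @ $25.00 = $6,188.50
Ending inventory: 291 @ $23.85 + 89 @ $25.00 = $9,165.35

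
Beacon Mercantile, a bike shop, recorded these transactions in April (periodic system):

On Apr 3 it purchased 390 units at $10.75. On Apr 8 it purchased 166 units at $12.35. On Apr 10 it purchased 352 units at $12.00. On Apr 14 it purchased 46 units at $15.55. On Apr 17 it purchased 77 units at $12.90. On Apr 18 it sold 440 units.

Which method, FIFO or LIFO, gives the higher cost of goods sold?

FIFO COGS: 390 @ $10.75 + 50 @ $12.35 = $4,810.00
LIFO COGS: 77 @ $12.90 + 46 @ $15.55 + 317 @ $12.00 = $5,512.60

LIFO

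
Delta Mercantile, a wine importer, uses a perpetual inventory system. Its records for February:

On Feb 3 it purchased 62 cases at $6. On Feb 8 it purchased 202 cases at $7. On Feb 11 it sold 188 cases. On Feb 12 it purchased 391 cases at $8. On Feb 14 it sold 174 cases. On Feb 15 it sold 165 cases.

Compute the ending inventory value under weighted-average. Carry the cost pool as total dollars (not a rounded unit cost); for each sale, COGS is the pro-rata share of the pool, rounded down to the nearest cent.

After Feb 3: 62 on hand, pool $372.00 (≈ $6.0000 each)
After Feb 8: 264 on hand, pool $1,786.00 (≈ $6.7652 each)
Feb 11, sell 188: 188/264 × $1,786.00 → $1,271.84
After Feb 12: 467 on hand, pool $3,642.16 (≈ $7.7991 each)
Feb 14, sell 174: 174/467 × $3,642.16 → $1,357.03
Feb 15, sell 165: 165/293 × $2,285.13 → $1,286.84
Total COGS = $1,271.84 + $1,357.03 + $1,286.84 = $3,915.71
Ending inventory (cost pool remaining) = $998.29

Ending inventory = $998.29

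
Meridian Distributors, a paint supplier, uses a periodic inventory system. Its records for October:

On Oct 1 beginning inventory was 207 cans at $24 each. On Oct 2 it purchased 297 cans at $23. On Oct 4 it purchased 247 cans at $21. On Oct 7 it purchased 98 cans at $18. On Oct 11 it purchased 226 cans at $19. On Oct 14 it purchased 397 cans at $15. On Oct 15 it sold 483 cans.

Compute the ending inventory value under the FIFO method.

Oct 15, 483 sold [FIFO — oldest first]: 207 @ $24 + 276 @ $23 = $11,316
Ending inventory: 21 @ $23 + 247 @ $21 + 98 @ $18 + 226 @ $19 + 397 @ $15 = $17,683

Ending inventory = $17,683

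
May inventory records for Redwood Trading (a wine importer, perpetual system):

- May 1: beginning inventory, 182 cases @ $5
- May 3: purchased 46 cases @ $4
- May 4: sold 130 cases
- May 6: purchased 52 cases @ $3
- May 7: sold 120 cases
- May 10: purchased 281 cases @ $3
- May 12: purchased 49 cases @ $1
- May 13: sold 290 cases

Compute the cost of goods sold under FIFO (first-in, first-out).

May 4, 130 sold [FIFO — oldest first]: 130 @ $5 = $650
May 7, 120 sold [FIFO — oldest first]: 52 @ $5 + 46 @ $4 + 22 @ $3 = $510
May 13, 290 sold [FIFO — oldest first]: 30 @ $3 + 260 @ $3 = $870
Total COGS = $650 + $510 + $870 = $2,030
Ending inventory: 21 @ $3 + 49 @ $1 = $112
Check: goods available $2,142 = COGS $2,030 + ending $112

COGS = $2,030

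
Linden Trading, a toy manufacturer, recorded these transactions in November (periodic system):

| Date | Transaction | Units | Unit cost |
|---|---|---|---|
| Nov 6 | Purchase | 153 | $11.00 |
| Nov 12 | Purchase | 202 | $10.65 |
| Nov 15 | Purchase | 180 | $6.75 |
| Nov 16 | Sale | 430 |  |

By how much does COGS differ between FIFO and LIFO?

FIFO COGS: 153 @ $11.00 + 202 @ $10.65 + 75 @ $6.75 = $4,340.55
LIFO COGS: 180 @ $6.75 + 202 @ $10.65 + 48 @ $11.00 = $3,894.30
Difference = |$4,340.55 − $3,894.30| = $446.25

$446.25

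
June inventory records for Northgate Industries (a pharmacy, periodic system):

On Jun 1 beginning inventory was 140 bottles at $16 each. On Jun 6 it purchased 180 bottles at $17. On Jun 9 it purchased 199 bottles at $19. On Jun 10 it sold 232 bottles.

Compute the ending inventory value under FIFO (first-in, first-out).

Ending inventory = $5,277

Jun 10, 232 sold [FIFO — oldest first]: 140 @ $16 + 92 @ $17 = $3,804
Ending inventory: 88 @ $17 + 199 @ $19 = $5,277
Check: goods available $9,081 = COGS $3,804 + ending $5,277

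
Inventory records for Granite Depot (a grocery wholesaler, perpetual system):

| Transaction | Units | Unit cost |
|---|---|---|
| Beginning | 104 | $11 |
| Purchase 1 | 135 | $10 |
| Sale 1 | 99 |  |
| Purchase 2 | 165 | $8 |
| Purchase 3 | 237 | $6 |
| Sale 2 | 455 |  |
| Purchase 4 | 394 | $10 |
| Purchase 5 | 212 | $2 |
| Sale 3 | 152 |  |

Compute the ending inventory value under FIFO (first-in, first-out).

Ending inventory = $3,714

Sale 1 (99) [FIFO — oldest first]: 99 @ $11 = $1,089
Sale 2 (455) [FIFO — oldest first]: 5 @ $11 + 135 @ $10 + 165 @ $8 + 150 @ $6 = $3,625
Sale 3 (152) [FIFO — oldest first]: 87 @ $6 + 65 @ $10 = $1,172
Total COGS = $1,089 + $3,625 + $1,172 = $5,886
Ending inventory: 329 @ $10 + 212 @ $2 = $3,714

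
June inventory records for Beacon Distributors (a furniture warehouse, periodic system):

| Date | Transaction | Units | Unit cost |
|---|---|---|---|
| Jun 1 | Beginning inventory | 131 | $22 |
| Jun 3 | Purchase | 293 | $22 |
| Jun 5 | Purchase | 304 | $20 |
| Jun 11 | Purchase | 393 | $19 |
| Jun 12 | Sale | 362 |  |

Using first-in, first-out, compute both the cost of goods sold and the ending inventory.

COGS = $7,964; ending inventory = $14,911

Jun 12, 362 sold [FIFO — oldest first]: 131 @ $22 + 231 @ $22 = $7,964
Ending inventory: 62 @ $22 + 304 @ $20 + 393 @ $19 = $14,911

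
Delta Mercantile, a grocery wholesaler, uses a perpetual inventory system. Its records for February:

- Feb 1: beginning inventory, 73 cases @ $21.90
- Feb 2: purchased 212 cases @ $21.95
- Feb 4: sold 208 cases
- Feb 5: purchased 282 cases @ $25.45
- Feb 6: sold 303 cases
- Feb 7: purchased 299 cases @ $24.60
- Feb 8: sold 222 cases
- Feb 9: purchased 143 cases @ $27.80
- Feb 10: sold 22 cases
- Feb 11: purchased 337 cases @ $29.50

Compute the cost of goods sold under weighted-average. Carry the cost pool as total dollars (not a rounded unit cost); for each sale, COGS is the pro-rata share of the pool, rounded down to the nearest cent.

After Feb 1: 73 on hand, pool $1,598.70 (≈ $21.9000 each)
After Feb 2: 285 on hand, pool $6,252.10 (≈ $21.9372 each)
Feb 4, sell 208: 208/285 × $6,252.10 → $4,562.93
After Feb 5: 359 on hand, pool $8,866.07 (≈ $24.6966 each)
Feb 6, sell 303: 303/359 × $8,866.07 → $7,483.06
After Feb 7: 355 on hand, pool $8,738.41 (≈ $24.6152 each)
Feb 8, sell 222: 222/355 × $8,738.41 → $5,464.58
After Feb 9: 276 on hand, pool $7,249.23 (≈ $26.2653 each)
Feb 10, sell 22: 22/276 × $7,249.23 → $577.83
After Feb 11: 591 on hand, pool $16,612.90 (≈ $28.1098 each)
Total COGS = $4,562.93 + $7,483.06 + $5,464.58 + $577.83 = $18,088.40
Ending inventory (cost pool remaining) = $16,612.90

COGS = $18,088.40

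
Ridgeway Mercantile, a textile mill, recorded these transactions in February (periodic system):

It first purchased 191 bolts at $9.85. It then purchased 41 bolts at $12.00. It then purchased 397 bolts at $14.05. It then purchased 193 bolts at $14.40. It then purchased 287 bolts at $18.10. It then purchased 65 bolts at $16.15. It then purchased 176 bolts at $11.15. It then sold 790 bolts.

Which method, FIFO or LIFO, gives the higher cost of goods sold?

LIFO

FIFO COGS: 191 @ $9.85 + 41 @ $12.00 + 397 @ $14.05 + 161 @ $14.40 = $10,269.60
LIFO COGS: 176 @ $11.15 + 65 @ $16.15 + 287 @ $18.10 + 193 @ $14.40 + 69 @ $14.05 = $11,955.50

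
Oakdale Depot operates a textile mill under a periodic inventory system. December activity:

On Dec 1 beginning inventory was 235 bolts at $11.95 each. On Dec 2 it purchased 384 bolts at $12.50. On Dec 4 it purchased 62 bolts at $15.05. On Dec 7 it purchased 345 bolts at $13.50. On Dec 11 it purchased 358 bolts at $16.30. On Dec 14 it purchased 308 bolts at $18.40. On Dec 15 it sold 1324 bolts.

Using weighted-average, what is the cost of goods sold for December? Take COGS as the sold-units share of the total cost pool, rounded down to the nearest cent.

COGS = $19,329.03

Dec 15, sell 1324: 1324/1692 × $24,701.45 → $19,329.03
Ending inventory (cost pool remaining) = $5,372.42
Check: goods available $24,701.45 = COGS $19,329.03 + ending $5,372.42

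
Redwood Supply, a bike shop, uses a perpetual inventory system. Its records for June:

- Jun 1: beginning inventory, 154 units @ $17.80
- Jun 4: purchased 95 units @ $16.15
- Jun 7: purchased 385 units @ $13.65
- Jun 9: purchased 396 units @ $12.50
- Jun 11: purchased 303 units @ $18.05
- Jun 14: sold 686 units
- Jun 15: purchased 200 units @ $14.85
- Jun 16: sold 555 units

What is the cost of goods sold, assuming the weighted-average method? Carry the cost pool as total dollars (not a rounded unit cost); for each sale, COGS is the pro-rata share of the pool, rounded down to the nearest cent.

After Jun 1: 154 on hand, pool $2,741.20 (≈ $17.8000 each)
After Jun 4: 249 on hand, pool $4,275.45 (≈ $17.1705 each)
After Jun 7: 634 on hand, pool $9,530.70 (≈ $15.0326 each)
After Jun 9: 1030 on hand, pool $14,480.70 (≈ $14.0589 each)
After Jun 11: 1333 on hand, pool $19,949.85 (≈ $14.9661 each)
Jun 14, sell 686: 686/1333 × $19,949.85 → $10,266.76
After Jun 15: 847 on hand, pool $12,653.09 (≈ $14.9387 each)
Jun 16, sell 555: 555/847 × $12,653.09 → $8,290.98
Total COGS = $10,266.76 + $8,290.98 = $18,557.74
Ending inventory (cost pool remaining) = $4,362.11
Check: goods available $22,919.85 = COGS $18,557.74 + ending $4,362.11

COGS = $18,557.74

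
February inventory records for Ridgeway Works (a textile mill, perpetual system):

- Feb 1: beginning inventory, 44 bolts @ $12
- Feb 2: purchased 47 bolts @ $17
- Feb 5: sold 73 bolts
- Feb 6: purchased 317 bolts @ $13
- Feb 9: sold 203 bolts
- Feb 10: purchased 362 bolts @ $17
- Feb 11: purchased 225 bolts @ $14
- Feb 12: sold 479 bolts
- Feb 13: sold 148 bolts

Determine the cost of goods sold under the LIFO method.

COGS = $13,574

Feb 5, 73 sold [LIFO — newest first]: 47 @ $17 + 26 @ $12 = $1,111
Feb 9, 203 sold [LIFO — newest first]: 203 @ $13 = $2,639
Feb 12, 479 sold [LIFO — newest first]: 225 @ $14 + 254 @ $17 = $7,468
Feb 13, 148 sold [LIFO — newest first]: 108 @ $17 + 40 @ $13 = $2,356
Total COGS = $1,111 + $2,639 + $7,468 + $2,356 = $13,574
Ending inventory: 18 @ $12 + 74 @ $13 = $1,178
Check: goods available $14,752 = COGS $13,574 + ending $1,178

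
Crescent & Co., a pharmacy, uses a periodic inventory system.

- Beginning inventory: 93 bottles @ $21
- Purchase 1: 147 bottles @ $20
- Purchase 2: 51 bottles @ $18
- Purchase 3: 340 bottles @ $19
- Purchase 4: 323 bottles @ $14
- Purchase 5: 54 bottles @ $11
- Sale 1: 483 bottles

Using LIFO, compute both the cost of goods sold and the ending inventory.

Sale 1 (483) [LIFO — newest first]: 54 @ $11 + 323 @ $14 + 106 @ $19 = $7,130
Ending inventory: 93 @ $21 + 147 @ $20 + 51 @ $18 + 234 @ $19 = $10,257

COGS = $7,130; ending inventory = $10,257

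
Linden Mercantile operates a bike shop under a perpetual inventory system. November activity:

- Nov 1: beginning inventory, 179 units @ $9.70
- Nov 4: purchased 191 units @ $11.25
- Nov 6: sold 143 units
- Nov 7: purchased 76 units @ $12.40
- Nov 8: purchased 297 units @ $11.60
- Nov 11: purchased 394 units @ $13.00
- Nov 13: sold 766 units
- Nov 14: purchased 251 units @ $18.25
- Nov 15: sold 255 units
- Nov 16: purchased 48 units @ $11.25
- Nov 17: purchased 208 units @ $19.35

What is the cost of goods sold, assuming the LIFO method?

Nov 6, 143 sold [LIFO — newest first]: 143 @ $11.25 = $1,608.75
Nov 13, 766 sold [LIFO — newest first]: 394 @ $13.00 + 297 @ $11.60 + 75 @ $12.40 = $9,497.20
Nov 15, 255 sold [LIFO — newest first]: 251 @ $18.25 + 1 @ $12.40 + 3 @ $11.25 = $4,626.90
Total COGS = $1,608.75 + $9,497.20 + $4,626.90 = $15,732.85
Ending inventory: 179 @ $9.70 + 45 @ $11.25 + 48 @ $11.25 + 208 @ $19.35 = $6,807.35
Check: goods available $22,540.20 = COGS $15,732.85 + ending $6,807.35

COGS = $15,732.85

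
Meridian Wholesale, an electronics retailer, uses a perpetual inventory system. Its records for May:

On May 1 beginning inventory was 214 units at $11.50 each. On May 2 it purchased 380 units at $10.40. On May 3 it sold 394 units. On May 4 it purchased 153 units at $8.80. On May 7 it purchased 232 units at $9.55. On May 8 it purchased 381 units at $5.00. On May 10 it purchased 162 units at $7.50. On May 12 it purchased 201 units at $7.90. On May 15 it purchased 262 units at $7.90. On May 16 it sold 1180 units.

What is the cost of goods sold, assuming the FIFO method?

COGS = $13,505.80

May 3, 394 sold [FIFO — oldest first]: 214 @ $11.50 + 180 @ $10.40 = $4,333.00
May 16, 1180 sold [FIFO — oldest first]: 200 @ $10.40 + 153 @ $8.80 + 232 @ $9.55 + 381 @ $5.00 + 162 @ $7.50 + 52 @ $7.90 = $9,172.80
Total COGS = $4,333.00 + $9,172.80 = $13,505.80
Ending inventory: 149 @ $7.90 + 262 @ $7.90 = $3,246.90
Check: goods available $16,752.70 = COGS $13,505.80 + ending $3,246.90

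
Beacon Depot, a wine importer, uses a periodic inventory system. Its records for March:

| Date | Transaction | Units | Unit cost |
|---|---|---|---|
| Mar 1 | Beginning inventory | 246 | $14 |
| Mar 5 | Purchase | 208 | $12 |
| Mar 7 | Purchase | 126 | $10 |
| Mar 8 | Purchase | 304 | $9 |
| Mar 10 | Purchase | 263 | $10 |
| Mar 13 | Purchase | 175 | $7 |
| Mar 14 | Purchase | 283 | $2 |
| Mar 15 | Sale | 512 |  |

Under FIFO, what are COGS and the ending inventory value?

Mar 15, 512 sold [FIFO — oldest first]: 246 @ $14 + 208 @ $12 + 58 @ $10 = $6,520
Ending inventory: 68 @ $10 + 304 @ $9 + 263 @ $10 + 175 @ $7 + 283 @ $2 = $7,837
Check: goods available $14,357 = COGS $6,520 + ending $7,837

COGS = $6,520; ending inventory = $7,837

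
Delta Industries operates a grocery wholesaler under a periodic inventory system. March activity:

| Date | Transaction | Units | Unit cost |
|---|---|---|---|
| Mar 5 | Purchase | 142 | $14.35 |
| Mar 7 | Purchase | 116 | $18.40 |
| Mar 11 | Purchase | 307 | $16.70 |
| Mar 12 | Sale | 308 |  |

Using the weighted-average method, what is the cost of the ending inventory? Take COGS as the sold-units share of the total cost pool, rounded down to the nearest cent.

Ending inventory = $4,229.82

Mar 12, sell 308: 308/565 × $9,299.00 → $5,069.18
Ending inventory (cost pool remaining) = $4,229.82
Check: goods available $9,299.00 = COGS $5,069.18 + ending $4,229.82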